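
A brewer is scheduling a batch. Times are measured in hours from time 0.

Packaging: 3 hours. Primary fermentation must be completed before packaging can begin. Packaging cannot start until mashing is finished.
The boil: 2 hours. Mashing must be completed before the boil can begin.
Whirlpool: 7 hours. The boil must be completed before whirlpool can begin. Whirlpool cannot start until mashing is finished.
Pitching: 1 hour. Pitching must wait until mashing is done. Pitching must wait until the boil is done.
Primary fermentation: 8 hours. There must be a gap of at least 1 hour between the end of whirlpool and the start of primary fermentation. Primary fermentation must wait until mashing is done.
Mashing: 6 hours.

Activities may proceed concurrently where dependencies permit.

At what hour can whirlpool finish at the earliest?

Mashing has no prerequisites, so it starts at hour 0 and finishes at hour 6.
The boil cannot begin until mashing (finishes hour 6). It runs from hour 6 to 6 + 2 = hour 8.
Whirlpool cannot start until the boil (finishes hour 8); mashing (finishes hour 6). The controlling bound is hour 8, so whirlpool finishes at 8 + 7 = hour 15.

15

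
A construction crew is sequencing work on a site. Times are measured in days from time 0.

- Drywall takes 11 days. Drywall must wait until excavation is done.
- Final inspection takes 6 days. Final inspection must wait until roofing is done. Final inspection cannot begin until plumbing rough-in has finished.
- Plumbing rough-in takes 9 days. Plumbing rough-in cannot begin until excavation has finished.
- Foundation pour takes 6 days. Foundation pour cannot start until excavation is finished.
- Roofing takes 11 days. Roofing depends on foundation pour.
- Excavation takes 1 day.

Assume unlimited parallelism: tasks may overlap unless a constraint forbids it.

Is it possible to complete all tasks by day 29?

Excavation has no prerequisites, so it starts at day 0 and finishes at day 1.
After excavation (finishes day 1), drywall can start at day 1 and finishes at day 12.
After excavation (finishes day 1), plumbing rough-in can start at day 1 and finishes at day 10.
Foundation pour waits on excavation (finishes day 1), so it starts at day 1 and finishes at 1 + 6 = day 7.
After foundation pour (finishes day 7), roofing can start at day 7 and finishes at day 18.
Final inspection has to wait for roofing (finishes day 18); plumbing rough-in (finishes day 10). The latest of these is day 18, so final inspection runs day 18 to 18 + 6 = day 24.
Every task is finished by day 24, which is no later than the deadline of 29, so the schedule is feasible.

Yes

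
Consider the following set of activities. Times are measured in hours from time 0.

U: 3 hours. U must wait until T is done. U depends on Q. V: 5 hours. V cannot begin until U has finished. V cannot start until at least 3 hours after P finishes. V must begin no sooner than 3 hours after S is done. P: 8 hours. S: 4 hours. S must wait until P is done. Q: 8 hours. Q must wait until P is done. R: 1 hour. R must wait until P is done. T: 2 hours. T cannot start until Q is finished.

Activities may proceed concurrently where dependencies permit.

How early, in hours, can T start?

16

Nothing blocks P, so it runs from hour 0 to hour 8.
After P (finishes hour 8), Q can start at hour 8 and finishes at hour 16.
T waits on Q (finishes hour 16), so the earliest it can start is hour 16.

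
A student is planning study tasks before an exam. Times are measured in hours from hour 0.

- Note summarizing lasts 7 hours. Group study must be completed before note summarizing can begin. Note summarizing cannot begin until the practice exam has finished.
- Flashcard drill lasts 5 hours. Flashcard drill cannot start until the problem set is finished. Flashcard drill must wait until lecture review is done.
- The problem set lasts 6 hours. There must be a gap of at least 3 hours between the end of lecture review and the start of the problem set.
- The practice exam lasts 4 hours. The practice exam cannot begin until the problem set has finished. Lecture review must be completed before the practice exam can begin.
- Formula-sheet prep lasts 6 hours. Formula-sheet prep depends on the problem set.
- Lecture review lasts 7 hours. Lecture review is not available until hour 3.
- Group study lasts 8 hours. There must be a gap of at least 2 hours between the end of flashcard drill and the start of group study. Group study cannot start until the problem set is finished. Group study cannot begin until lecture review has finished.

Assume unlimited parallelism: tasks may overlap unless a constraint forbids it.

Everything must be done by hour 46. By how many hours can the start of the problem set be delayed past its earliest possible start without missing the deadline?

5

After its own release at hour 3, lecture review can start at hour 3 and finishes at hour 10.
After lecture review (finishes hour 10, plus 3-hour gap → hour 13), the problem set can start at hour 13 and finishes at hour 19.

Working backward from the deadline:
Nothing follows note summarizing; the deadline of hour 46 is its only limit. It must start by 46 − 7 = hour 39.
Group study feeds into note summarizing (must start by hour 39); so group study must finish by hour 39 and therefore start by hour 31.
Flashcard drill has to be done before group study (must start by hour 31, minus 2-hour gap → hour 29). That means finishing by hour 29, i.e. starting by 29 − 5 = hour 24.
The practice exam feeds into note summarizing (must start by hour 39); so the practice exam must finish by hour 39 and therefore start by hour 35.
Formula-sheet prep has no dependents, so it just needs to finish by hour 46. Starting by 46 − 6 = hour 40 achieves that.
The problem set has several dependents: flashcard drill (must start by hour 24); the practice exam (must start by hour 35); group study (must start by hour 31); formula-sheet prep (must start by hour 40). The earliest of those limits is hour 24, so the problem set must start by 24 − 6 = hour 18.
So the problem set can start as early as hour 13 and as late as hour 18, giving 18 − 13 = 5 hours of slack.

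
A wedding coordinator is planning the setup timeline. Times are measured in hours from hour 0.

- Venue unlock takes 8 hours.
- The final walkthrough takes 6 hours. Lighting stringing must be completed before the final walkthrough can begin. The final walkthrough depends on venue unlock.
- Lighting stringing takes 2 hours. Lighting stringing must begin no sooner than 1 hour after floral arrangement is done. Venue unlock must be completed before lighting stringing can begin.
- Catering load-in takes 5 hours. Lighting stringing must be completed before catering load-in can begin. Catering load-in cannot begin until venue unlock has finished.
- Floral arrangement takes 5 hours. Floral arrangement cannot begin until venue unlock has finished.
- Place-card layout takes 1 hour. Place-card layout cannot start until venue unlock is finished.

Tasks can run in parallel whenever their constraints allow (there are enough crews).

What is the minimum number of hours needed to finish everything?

22

Venue unlock can start immediately at hour 0; it finishes at hour 8.
After venue unlock (finishes hour 8), place-card layout can start at hour 8 and finishes at hour 9.
Floral arrangement cannot begin until venue unlock (finishes hour 8). It runs from hour 8 to 8 + 5 = hour 13.
Lighting stringing needs all of floral arrangement (finishes hour 13, plus 1-hour gap → hour 14); venue unlock (finishes hour 8). That puts its earliest start at hour 14; it finishes at 14 + 2 = hour 16.
For the final walkthrough: lighting stringing (finishes hour 16); venue unlock (finishes hour 8). Taking the maximum gives a start of hour 16, and it finishes at 16 + 6 = hour 22.
Catering load-in cannot start until lighting stringing (finishes hour 16); venue unlock (finishes hour 8). The controlling bound is hour 16, so catering load-in finishes at 16 + 5 = hour 21.
All tasks are finished once the last one completes. Finish times: Venue unlock at 8, Floral arrangement at 13, Lighting stringing at 16, Catering load-in at 21, Place-card layout at 9, The final walkthrough at 22. The latest is hour 22.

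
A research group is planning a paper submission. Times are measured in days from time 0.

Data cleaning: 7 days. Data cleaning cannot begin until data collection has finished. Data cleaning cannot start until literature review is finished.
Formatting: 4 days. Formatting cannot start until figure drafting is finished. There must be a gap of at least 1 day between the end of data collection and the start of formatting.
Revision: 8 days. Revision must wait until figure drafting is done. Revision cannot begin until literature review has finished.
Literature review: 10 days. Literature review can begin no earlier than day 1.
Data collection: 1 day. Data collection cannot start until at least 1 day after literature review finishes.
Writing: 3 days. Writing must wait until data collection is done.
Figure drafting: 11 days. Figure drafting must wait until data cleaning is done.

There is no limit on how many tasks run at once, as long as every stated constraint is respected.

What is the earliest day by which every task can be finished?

Literature review cannot begin until its own release at day 1. It runs from day 1 to 1 + 10 = day 11.
Data collection cannot begin until literature review (finishes day 11, plus 1-day gap → day 12). It runs from day 12 to 12 + 1 = day 13.
After data collection (finishes day 13), writing can start at day 13 and finishes at day 16.
Data cleaning cannot start until data collection (finishes day 13); literature review (finishes day 11). The controlling bound is day 13, so data cleaning finishes at 13 + 7 = day 20.
Figure drafting waits on data cleaning (finishes day 20), so it starts at day 20 and finishes at 20 + 11 = day 31.
Formatting needs all of figure drafting (finishes day 31); data collection (finishes day 13, plus 1-day gap → day 14). That puts its earliest start at day 31; it finishes at 31 + 4 = day 35.
Revision has to wait for figure drafting (finishes day 31); literature review (finishes day 11). The latest of these is day 31, so revision runs day 31 to 31 + 8 = day 39.
All tasks are finished once the last one completes. Finish times: Literature review at 11, Data collection at 13, Data cleaning at 20, Figure drafting at 31, Writing at 16, Revision at 39, Formatting at 35. The latest is day 39.

39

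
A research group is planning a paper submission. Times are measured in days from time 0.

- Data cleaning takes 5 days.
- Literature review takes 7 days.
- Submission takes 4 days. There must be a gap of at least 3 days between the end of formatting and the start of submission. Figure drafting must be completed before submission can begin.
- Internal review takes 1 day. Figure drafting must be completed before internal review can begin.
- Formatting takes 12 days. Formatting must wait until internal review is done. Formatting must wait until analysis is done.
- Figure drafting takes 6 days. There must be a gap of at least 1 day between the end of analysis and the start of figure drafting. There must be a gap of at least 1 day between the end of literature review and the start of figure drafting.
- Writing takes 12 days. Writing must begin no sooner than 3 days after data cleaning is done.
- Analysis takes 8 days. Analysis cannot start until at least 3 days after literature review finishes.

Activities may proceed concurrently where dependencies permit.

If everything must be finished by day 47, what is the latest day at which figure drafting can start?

To finish by day 47, submission (duration 4) must start no later than day 43.
Formatting feeds into submission (must start by day 43, minus 3-day gap → day 40); so formatting must finish by day 40 and therefore start by day 28.
Internal review must finish before formatting (must start by day 28). With a 1-day duration, internal review must start by 28 − 1 = day 27.
Figure drafting must finish in time for internal review (must start by day 27); submission (must start by day 43). The tightest is day 27, so figure drafting must start by 27 − 6 = day 21.

21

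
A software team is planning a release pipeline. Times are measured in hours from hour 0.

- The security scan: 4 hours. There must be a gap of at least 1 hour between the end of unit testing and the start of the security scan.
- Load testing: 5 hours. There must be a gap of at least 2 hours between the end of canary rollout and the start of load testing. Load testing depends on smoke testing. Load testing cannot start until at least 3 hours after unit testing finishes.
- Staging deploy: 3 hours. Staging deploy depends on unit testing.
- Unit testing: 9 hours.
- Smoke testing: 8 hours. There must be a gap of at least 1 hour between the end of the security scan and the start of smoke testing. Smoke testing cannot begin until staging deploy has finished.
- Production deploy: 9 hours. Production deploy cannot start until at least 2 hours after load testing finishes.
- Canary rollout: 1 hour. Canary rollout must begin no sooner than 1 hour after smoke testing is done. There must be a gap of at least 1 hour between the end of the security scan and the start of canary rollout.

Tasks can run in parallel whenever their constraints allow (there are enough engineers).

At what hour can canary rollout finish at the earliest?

25

Unit testing can start immediately at hour 0; it finishes at hour 9.
Staging deploy cannot begin until unit testing (finishes hour 9). It runs from hour 9 to 9 + 3 = hour 12.
The security scan waits on unit testing (finishes hour 9, plus 1-hour gap → hour 10), so it starts at hour 10 and finishes at 10 + 4 = hour 14.
Smoke testing cannot start until the security scan (finishes hour 14, plus 1-hour gap → hour 15); staging deploy (finishes hour 12). The controlling bound is hour 15, so smoke testing finishes at 15 + 8 = hour 23.
Canary rollout needs all of smoke testing (finishes hour 23, plus 1-hour gap → hour 24); the security scan (finishes hour 14, plus 1-hour gap → hour 15). That puts its earliest start at hour 24; it finishes at 24 + 1 = hour 25.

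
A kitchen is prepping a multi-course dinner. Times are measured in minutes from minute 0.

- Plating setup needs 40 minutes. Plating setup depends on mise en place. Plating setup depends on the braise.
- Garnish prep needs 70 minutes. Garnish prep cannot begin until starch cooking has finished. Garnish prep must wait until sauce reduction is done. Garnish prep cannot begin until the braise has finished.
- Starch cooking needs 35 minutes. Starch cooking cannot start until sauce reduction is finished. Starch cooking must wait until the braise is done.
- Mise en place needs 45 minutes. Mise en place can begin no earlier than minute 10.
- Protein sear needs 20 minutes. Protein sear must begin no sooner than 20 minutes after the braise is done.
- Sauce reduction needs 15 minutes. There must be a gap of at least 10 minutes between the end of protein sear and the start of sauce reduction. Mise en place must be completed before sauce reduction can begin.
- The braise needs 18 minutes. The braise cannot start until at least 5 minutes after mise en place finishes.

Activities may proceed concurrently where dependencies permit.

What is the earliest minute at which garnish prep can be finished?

Mise en place waits on its own release at minute 10, so it starts at minute 10 and finishes at 10 + 45 = minute 55.
After mise en place (finishes minute 55, plus 5-minute gap → minute 60), the braise can start at minute 60 and finishes at minute 78.
Protein sear waits on the braise (finishes minute 78, plus 20-minute gap → minute 98), so it starts at minute 98 and finishes at 98 + 20 = minute 118.
For sauce reduction: protein sear (finishes minute 118, plus 10-minute gap → minute 128); mise en place (finishes minute 55). Taking the maximum gives a start of minute 128, and it finishes at 128 + 15 = minute 143.
For starch cooking: sauce reduction (finishes minute 143); the braise (finishes minute 78). Taking the maximum gives a start of minute 143, and it finishes at 143 + 35 = minute 178.
Garnish prep needs all of starch cooking (finishes minute 178); sauce reduction (finishes minute 143); the braise (finishes minute 78). That puts its earliest start at minute 178; it finishes at 178 + 70 = minute 248.

248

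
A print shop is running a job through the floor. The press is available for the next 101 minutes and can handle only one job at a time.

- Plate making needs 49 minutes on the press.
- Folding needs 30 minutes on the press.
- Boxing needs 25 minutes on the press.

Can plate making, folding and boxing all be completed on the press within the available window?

No

Running back to back, the jobs need 49 + 30 + 25 = 104 minutes on the press.
Since 104 > 101, they cannot all fit.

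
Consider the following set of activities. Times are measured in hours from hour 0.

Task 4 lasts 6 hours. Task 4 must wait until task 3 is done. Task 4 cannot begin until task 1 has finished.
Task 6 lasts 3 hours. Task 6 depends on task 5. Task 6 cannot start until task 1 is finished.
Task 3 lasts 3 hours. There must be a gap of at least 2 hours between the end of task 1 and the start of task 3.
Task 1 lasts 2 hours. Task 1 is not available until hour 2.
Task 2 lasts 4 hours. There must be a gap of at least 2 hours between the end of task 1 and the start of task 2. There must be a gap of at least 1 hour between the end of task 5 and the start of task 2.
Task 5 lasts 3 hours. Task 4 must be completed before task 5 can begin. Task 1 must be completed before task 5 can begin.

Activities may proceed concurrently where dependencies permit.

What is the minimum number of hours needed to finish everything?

Task 1 cannot begin until its own release at hour 2. It runs from hour 2 to 2 + 2 = hour 4.
Task 3 cannot begin until task 1 (finishes hour 4, plus 2-hour gap → hour 6). It runs from hour 6 to 6 + 3 = hour 9.
Task 4 cannot start until task 3 (finishes hour 9); task 1 (finishes hour 4). The controlling bound is hour 9, so task 4 finishes at 9 + 6 = hour 15.
Task 5 has to wait for task 4 (finishes hour 15); task 1 (finishes hour 4). The latest of these is hour 15, so task 5 runs hour 15 to 15 + 3 = hour 18.
For task 6: task 5 (finishes hour 18); task 1 (finishes hour 4). Taking the maximum gives a start of hour 18, and it finishes at 18 + 3 = hour 21.
Task 2 needs all of task 1 (finishes hour 4, plus 2-hour gap → hour 6); task 5 (finishes hour 18, plus 1-hour gap → hour 19). That puts its earliest start at hour 19; it finishes at 19 + 4 = hour 23.
All tasks are finished once the last one completes. Finish times: Task 1 at 4, Task 2 at 23, Task 3 at 9, Task 4 at 15, Task 5 at 18, Task 6 at 21. The latest is hour 23.

23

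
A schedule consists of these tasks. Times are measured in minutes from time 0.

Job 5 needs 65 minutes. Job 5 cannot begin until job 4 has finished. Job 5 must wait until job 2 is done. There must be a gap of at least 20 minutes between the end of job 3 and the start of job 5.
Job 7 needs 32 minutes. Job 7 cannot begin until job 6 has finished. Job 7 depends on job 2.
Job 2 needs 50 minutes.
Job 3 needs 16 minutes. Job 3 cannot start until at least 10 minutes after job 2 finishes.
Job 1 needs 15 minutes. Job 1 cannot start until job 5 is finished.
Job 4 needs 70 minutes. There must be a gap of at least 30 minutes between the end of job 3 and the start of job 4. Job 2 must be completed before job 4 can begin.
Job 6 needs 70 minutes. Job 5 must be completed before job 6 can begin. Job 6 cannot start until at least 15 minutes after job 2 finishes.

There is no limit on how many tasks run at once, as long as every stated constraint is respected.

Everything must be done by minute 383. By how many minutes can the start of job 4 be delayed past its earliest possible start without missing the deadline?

40

Job 2 can start immediately at minute 0; it finishes at minute 50.
After job 2 (finishes minute 50, plus 10-minute gap → minute 60), job 3 can start at minute 60 and finishes at minute 76.
For job 4: job 3 (finishes minute 76, plus 30-minute gap → minute 106); job 2 (finishes minute 50). Taking the maximum gives a start of minute 106, and it finishes at 106 + 70 = minute 176.

Working backward from the deadline:
Job 1 has no dependents, so it just needs to finish by minute 383. Starting by 383 − 15 = minute 368 achieves that.
Job 7 has no dependents, so it just needs to finish by minute 383. Starting by 383 − 32 = minute 351 achieves that.
Since job 7 (must start by minute 351) depends on it, job 6 must finish by minute 351. Backing off its 70-minute duration gives a latest start of minute 281.
Job 5 must finish in time for job 1 (must start by minute 368); job 6 (must start by minute 281). The tightest is minute 281, so job 5 must start by 281 − 65 = minute 216.
Job 4 feeds into job 5 (must start by minute 216); so job 4 must finish by minute 216 and therefore start by minute 146.
So job 4 can start as early as minute 106 and as late as minute 146, giving 146 − 106 = 40 minutes of slack.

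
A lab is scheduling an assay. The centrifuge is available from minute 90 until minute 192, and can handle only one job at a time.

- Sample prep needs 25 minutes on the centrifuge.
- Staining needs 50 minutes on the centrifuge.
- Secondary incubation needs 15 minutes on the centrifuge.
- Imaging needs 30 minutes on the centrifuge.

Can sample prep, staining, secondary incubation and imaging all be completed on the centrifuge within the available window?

The centrifuge window is 192 − 90 = 102 minutes.
Running back to back, the jobs need 25 + 50 + 15 + 30 = 120 minutes on the centrifuge.
Since 120 > 102, they cannot all fit.

No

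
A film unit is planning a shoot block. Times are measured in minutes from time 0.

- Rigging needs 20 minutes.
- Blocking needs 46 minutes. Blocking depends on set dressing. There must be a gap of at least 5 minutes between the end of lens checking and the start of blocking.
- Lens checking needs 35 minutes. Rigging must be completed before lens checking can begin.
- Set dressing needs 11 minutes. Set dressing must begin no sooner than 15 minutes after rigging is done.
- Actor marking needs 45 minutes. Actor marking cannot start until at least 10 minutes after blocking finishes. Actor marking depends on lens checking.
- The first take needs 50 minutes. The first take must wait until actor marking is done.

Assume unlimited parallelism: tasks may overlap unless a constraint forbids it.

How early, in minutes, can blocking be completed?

Nothing blocks rigging, so it runs from minute 0 to minute 20.
After rigging (finishes minute 20), lens checking can start at minute 20 and finishes at minute 55.
After rigging (finishes minute 20, plus 15-minute gap → minute 35), set dressing can start at minute 35 and finishes at minute 46.
For blocking: set dressing (finishes minute 46); lens checking (finishes minute 55, plus 5-minute gap → minute 60). Taking the maximum gives a start of minute 60, and it finishes at 60 + 46 = minute 106.

106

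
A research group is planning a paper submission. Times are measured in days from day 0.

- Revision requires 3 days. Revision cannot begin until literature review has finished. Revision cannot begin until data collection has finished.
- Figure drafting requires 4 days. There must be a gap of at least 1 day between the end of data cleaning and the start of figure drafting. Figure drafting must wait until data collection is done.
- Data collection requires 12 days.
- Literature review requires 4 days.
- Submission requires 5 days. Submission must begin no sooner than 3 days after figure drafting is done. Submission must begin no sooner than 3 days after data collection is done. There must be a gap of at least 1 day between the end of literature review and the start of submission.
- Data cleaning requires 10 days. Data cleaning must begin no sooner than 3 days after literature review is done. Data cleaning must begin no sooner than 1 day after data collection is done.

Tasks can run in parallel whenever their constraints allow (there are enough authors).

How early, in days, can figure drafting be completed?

Nothing blocks data collection, so it runs from day 0 to day 12.
Literature review has no prerequisites, so it starts at day 0 and finishes at day 4.
Data cleaning has to wait for literature review (finishes day 4, plus 3-day gap → day 7); data collection (finishes day 12, plus 1-day gap → day 13). The latest of these is day 13, so data cleaning runs day 13 to 13 + 10 = day 23.
For figure drafting: data cleaning (finishes day 23, plus 1-day gap → day 24); data collection (finishes day 12). Taking the maximum gives a start of day 24, and it finishes at 24 + 4 = day 28.

28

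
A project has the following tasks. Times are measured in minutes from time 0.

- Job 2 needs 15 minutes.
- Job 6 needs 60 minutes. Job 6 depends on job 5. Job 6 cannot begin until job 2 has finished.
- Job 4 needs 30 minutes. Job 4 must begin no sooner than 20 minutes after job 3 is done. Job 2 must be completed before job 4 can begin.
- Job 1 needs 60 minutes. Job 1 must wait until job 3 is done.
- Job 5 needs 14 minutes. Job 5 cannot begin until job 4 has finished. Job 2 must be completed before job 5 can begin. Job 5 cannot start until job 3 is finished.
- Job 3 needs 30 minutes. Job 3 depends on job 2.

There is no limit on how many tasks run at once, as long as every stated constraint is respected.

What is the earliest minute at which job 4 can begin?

Job 2 has no prerequisites, so it starts at minute 0 and finishes at minute 15.
After job 2 (finishes minute 15), job 3 can start at minute 15 and finishes at minute 45.
Job 4 waits on job 3 (finishes minute 45, plus 20-minute gap → minute 65); job 2 (finishes minute 15). The latest of these is minute 65, which is the earliest job 4 can start.

65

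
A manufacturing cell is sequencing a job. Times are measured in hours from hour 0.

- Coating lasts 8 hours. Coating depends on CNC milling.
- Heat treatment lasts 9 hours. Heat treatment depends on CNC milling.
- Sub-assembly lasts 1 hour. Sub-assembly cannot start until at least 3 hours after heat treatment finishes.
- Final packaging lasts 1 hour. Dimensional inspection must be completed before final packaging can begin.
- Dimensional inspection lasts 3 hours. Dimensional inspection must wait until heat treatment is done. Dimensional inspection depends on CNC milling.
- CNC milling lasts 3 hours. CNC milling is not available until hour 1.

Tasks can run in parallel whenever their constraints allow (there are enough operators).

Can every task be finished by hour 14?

No

After its own release at hour 1, CNC milling can start at hour 1 and finishes at hour 4.
Coating waits on CNC milling (finishes hour 4), so it starts at hour 4 and finishes at 4 + 8 = hour 12.
Heat treatment cannot begin until CNC milling (finishes hour 4). It runs from hour 4 to 4 + 9 = hour 13.
Sub-assembly waits on heat treatment (finishes hour 13, plus 3-hour gap → hour 16), so it starts at hour 16 and finishes at 16 + 1 = hour 17.
For dimensional inspection: heat treatment (finishes hour 13); CNC milling (finishes hour 4). Taking the maximum gives a start of hour 13, and it finishes at 13 + 3 = hour 16.
Final packaging cannot begin until dimensional inspection (finishes hour 16). It runs from hour 16 to 16 + 1 = hour 17.
The earliest everything can be done is hour 17, which is after the deadline of 14, so it is not possible.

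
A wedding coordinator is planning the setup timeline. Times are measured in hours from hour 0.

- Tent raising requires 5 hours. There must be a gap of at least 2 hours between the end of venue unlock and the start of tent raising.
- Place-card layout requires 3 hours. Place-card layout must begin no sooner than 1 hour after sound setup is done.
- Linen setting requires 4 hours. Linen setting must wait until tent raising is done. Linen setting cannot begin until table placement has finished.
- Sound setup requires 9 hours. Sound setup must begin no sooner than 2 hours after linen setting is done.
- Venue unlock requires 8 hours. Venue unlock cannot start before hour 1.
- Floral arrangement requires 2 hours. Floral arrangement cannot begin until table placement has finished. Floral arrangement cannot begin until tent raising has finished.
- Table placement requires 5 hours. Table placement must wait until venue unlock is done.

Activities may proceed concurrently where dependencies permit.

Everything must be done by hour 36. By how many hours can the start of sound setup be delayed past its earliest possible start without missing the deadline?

Venue unlock waits on its own release at hour 1, so it starts at hour 1 and finishes at 1 + 8 = hour 9.
Table placement waits on venue unlock (finishes hour 9), so it starts at hour 9 and finishes at 9 + 5 = hour 14.
Tent raising waits on venue unlock (finishes hour 9, plus 2-hour gap → hour 11), so it starts at hour 11 and finishes at 11 + 5 = hour 16.
Linen setting cannot start until tent raising (finishes hour 16); table placement (finishes hour 14). The controlling bound is hour 16, so linen setting finishes at 16 + 4 = hour 20.
After linen setting (finishes hour 20, plus 2-hour gap → hour 22), sound setup can start at hour 22 and finishes at hour 31.

Working backward from the deadline:
Place-card layout must finish by hour 36; it takes 3 hours, so it must start by 36 − 3 = hour 33.
Since place-card layout (must start by hour 33, minus 1-hour gap → hour 32) depends on it, sound setup must finish by hour 32. Backing off its 9-hour duration gives a latest start of hour 23.
So sound setup can start as early as hour 22 and as late as hour 23, giving 23 − 22 = 1 hour of slack.

1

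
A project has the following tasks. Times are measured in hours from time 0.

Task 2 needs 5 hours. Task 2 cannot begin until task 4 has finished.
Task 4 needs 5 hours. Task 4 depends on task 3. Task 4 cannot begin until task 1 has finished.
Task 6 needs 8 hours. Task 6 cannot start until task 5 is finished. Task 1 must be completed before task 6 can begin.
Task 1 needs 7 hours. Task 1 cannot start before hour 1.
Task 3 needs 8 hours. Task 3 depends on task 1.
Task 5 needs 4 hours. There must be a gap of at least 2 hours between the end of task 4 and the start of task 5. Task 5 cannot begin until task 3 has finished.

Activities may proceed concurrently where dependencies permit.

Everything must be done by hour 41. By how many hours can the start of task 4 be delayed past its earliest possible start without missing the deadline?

6

Task 1 waits on its own release at hour 1, so it starts at hour 1 and finishes at 1 + 7 = hour 8.
Task 3 waits on task 1 (finishes hour 8), so it starts at hour 8 and finishes at 8 + 8 = hour 16.
Task 4 needs all of task 3 (finishes hour 16); task 1 (finishes hour 8). That puts its earliest start at hour 16; it finishes at 16 + 5 = hour 21.

Working backward from the deadline:
Task 2 must finish by hour 41; it takes 5 hours, so it must start by 41 − 5 = hour 36.
Nothing follows task 6; the deadline of hour 41 is its only limit. It must start by 41 − 8 = hour 33.
Task 5 must finish before task 6 (must start by hour 33). With a 4-hour duration, task 5 must start by 33 − 4 = hour 29.
For task 4: task 2 (must start by hour 36); task 5 (must start by hour 29, minus 2-hour gap → hour 27). The most restrictive is hour 27; with a 5-hour duration, task 4 must start by hour 22.
So task 4 can start as early as hour 16 and as late as hour 22, giving 22 − 16 = 6 hours of slack.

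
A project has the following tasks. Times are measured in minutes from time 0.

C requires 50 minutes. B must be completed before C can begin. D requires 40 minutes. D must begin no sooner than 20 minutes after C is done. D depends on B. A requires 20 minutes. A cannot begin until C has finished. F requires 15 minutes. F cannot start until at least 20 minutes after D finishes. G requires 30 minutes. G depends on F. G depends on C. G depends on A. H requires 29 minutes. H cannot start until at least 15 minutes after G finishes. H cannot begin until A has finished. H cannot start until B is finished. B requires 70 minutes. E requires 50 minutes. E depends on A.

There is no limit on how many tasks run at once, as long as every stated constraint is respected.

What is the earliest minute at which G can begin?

215

Nothing blocks B, so it runs from minute 0 to minute 70.
After B (finishes minute 70), C can start at minute 70 and finishes at minute 120.
D has to wait for C (finishes minute 120, plus 20-minute gap → minute 140); B (finishes minute 70). The latest of these is minute 140, so D runs minute 140 to 140 + 40 = minute 180.
F waits on D (finishes minute 180, plus 20-minute gap → minute 200), so it starts at minute 200 and finishes at 200 + 15 = minute 215.
A cannot begin until C (finishes minute 120). It runs from minute 120 to 120 + 20 = minute 140.
G waits on F (finishes minute 215); C (finishes minute 120); A (finishes minute 140). The latest of these is minute 215, which is the earliest G can start.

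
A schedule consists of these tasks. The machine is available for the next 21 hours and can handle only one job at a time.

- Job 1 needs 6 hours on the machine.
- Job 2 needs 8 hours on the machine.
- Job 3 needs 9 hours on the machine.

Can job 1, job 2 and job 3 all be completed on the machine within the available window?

Running back to back, the jobs need 6 + 8 + 9 = 23 hours on the machine.
Since 23 > 21, they cannot all fit.

No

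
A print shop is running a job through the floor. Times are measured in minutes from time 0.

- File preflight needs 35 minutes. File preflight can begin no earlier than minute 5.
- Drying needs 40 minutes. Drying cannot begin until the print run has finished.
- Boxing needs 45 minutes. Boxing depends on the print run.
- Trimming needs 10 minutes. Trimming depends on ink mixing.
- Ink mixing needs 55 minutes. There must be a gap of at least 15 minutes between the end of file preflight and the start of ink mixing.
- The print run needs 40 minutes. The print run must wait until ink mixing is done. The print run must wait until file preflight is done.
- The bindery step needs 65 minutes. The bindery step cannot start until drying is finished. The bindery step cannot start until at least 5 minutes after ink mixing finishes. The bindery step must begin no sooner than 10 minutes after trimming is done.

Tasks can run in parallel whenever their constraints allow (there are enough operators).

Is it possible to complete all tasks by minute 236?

No

File preflight cannot begin until its own release at minute 5. It runs from minute 5 to 5 + 35 = minute 40.
After file preflight (finishes minute 40, plus 15-minute gap → minute 55), ink mixing can start at minute 55 and finishes at minute 110.
After ink mixing (finishes minute 110), trimming can start at minute 110 and finishes at minute 120.
The print run has to wait for ink mixing (finishes minute 110); file preflight (finishes minute 40). The latest of these is minute 110, so the print run runs minute 110 to 110 + 40 = minute 150.
Boxing cannot begin until the print run (finishes minute 150). It runs from minute 150 to 150 + 45 = minute 195.
Drying waits on the print run (finishes minute 150), so it starts at minute 150 and finishes at 150 + 40 = minute 190.
The bindery step needs all of drying (finishes minute 190); ink mixing (finishes minute 110, plus 5-minute gap → minute 115); trimming (finishes minute 120, plus 10-minute gap → minute 130). That puts its earliest start at minute 190; it finishes at 190 + 65 = minute 255.
The earliest everything can be done is minute 255, which is after the deadline of 236, so it is not possible.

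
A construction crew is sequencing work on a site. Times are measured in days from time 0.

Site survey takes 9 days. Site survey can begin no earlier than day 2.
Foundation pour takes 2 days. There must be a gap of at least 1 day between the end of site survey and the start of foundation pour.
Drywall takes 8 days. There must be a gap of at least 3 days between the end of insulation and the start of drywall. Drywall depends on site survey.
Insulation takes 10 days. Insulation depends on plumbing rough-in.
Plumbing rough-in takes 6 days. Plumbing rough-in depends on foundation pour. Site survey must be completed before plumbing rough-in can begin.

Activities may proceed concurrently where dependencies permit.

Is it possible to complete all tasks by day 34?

No

Site survey cannot begin until its own release at day 2. It runs from day 2 to 2 + 9 = day 11.
Foundation pour cannot begin until site survey (finishes day 11, plus 1-day gap → day 12). It runs from day 12 to 12 + 2 = day 14.
Plumbing rough-in needs all of foundation pour (finishes day 14); site survey (finishes day 11). That puts its earliest start at day 14; it finishes at 14 + 6 = day 20.
Insulation waits on plumbing rough-in (finishes day 20), so it starts at day 20 and finishes at 20 + 10 = day 30.
Drywall needs all of insulation (finishes day 30, plus 3-day gap → day 33); site survey (finishes day 11). That puts its earliest start at day 33; it finishes at 33 + 8 = day 41.
The earliest everything can be done is day 41, which is after the deadline of 34, so it is not possible.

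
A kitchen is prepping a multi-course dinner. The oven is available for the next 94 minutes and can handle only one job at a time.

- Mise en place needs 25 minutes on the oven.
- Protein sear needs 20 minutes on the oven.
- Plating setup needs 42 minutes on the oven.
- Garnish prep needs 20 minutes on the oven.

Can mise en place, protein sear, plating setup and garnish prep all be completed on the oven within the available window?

No

Running back to back, the jobs need 25 + 20 + 42 + 20 = 107 minutes on the oven.
Since 107 > 94, they cannot all fit.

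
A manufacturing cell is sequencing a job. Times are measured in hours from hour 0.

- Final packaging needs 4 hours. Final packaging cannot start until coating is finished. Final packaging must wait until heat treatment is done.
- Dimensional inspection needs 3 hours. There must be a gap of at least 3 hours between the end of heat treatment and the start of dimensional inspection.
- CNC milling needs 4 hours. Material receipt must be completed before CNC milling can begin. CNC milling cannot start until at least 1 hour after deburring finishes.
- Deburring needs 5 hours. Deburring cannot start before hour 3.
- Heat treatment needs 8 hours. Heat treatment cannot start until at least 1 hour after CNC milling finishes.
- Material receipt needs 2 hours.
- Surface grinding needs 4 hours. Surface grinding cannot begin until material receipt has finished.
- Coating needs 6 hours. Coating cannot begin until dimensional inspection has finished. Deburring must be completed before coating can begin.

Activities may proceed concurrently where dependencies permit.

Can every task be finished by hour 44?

Yes

Deburring cannot begin until its own release at hour 3. It runs from hour 3 to 3 + 5 = hour 8.
Nothing blocks material receipt, so it runs from hour 0 to hour 2.
Surface grinding waits on material receipt (finishes hour 2), so it starts at hour 2 and finishes at 2 + 4 = hour 6.
CNC milling needs all of material receipt (finishes hour 2); deburring (finishes hour 8, plus 1-hour gap → hour 9). That puts its earliest start at hour 9; it finishes at 9 + 4 = hour 13.
Heat treatment cannot begin until CNC milling (finishes hour 13, plus 1-hour gap → hour 14). It runs from hour 14 to 14 + 8 = hour 22.
Dimensional inspection cannot begin until heat treatment (finishes hour 22, plus 3-hour gap → hour 25). It runs from hour 25 to 25 + 3 = hour 28.
Coating has to wait for dimensional inspection (finishes hour 28); deburring (finishes hour 8). The latest of these is hour 28, so coating runs hour 28 to 28 + 6 = hour 34.
For final packaging: coating (finishes hour 34); heat treatment (finishes hour 22). Taking the maximum gives a start of hour 34, and it finishes at 34 + 4 = hour 38.
Every task is finished by hour 38, which is no later than the deadline of 44, so the schedule is feasible.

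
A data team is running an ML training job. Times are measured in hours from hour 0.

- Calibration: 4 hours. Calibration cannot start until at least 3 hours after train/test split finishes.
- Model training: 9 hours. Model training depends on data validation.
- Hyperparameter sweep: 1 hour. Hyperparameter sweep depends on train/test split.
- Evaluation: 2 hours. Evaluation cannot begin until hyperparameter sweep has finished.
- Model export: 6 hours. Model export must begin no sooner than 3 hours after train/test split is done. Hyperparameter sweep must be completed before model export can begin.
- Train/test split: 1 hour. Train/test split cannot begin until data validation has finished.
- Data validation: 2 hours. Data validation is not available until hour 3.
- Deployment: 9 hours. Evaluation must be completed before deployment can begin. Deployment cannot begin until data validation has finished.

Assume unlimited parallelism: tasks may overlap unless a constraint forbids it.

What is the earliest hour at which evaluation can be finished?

9

Data validation waits on its own release at hour 3, so it starts at hour 3 and finishes at 3 + 2 = hour 5.
After data validation (finishes hour 5), train/test split can start at hour 5 and finishes at hour 6.
Hyperparameter sweep cannot begin until train/test split (finishes hour 6). It runs from hour 6 to 6 + 1 = hour 7.
Evaluation waits on hyperparameter sweep (finishes hour 7), so it starts at hour 7 and finishes at 7 + 2 = hour 9.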